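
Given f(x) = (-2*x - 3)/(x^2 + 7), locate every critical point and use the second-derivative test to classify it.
f'(x) = 2*(x^2 + 3*x - 7)/(x^4 + 14*x^2 + 49)

Solve f'(x) = 0:
  f'(x) = 2*(x^2 + 3*x - 7)/(x^2 + 7)^2; the denominator is positive wherever f is defined, so f'(x) = 0 ⇔ 2*x^2 + 6*x - 14 = 0.
  Factor: 2*x^2 + 6*x - 14 = 2*(x^2 + 3*x - 7); x^2 + 3*x - 7 = 0 has no rational roots; quadratic formula: x = (-3 ± √37)/2.
  ⇒ x = -sqrt(37)/2 - 3/2 ≈ -4.5414, -3/2 + sqrt(37)/2 ≈ 1.5414

f''(x) = 2*(-4*x^2*(2*x + 3) + 3*(2*x + 1)*(x^2 + 7))/(x^2 + 7)^3
Second-derivative test at each critical point:
  f''(-4.5414) = -0.0159 < 0 → local maximum
  f''(1.5414) = 0.1384 > 0 → local minimum

Critical points: x = -sqrt(37)/2 - 3/2 ≈ -4.5414 (local maximum); x = -3/2 + sqrt(37)/2 ≈ 1.5414 (local minimum)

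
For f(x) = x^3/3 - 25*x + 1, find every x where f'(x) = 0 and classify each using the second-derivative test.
f'(x) = x^2 - 25

Solve f'(x) = 0:
  Factor: x^2 - 25 = (x - 5)*(x + 5) = 0.
  ⇒ x = -5, 5

f''(x) = 2*x
Second-derivative test at each critical point:
  f''(-5) = -10 < 0 → local maximum
  f''(5) = 10 > 0 → local minimum

Critical points: x = -5 (local maximum); x = 5 (local minimum)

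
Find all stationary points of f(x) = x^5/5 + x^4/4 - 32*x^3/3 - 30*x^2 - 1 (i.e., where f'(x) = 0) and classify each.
f'(x) = x*(x^3 + x^2 - 32*x - 60)

Solve f'(x) = 0:
  Factor: x^4 + x^3 - 32*x^2 - 60*x = x*(x - 6)*(x + 2)*(x + 5) = 0.
  ⇒ x = -5, -2, 0, 6

f''(x) = 4*x^3 + 3*x^2 - 64*x - 60
Second-derivative test at each critical point:
  f''(-5) = -165 < 0 → local maximum
  f''(-2) = 48 > 0 → local minimum
  f''(0) = -60 < 0 → local maximum
  f''(6) = 528 > 0 → local minimum

Critical points: x = -5 (local maximum); x = -2 (local minimum); x = 0 (local maximum); x = 6 (local minimum)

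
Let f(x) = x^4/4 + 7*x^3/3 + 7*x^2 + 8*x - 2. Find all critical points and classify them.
f'(x) = x^3 + 7*x^2 + 14*x + 8

Solve f'(x) = 0:
  Factor: x^3 + 7*x^2 + 14*x + 8 = (x + 1)*(x + 2)*(x + 4) = 0.
  ⇒ x = -4, -2, -1

f''(x) = 3*x^2 + 14*x + 14
Second-derivative test at each critical point:
  f''(-4) = 6 > 0 → local minimum
  f''(-2) = -2 < 0 → local maximum
  f''(-1) = 3 > 0 → local minimum

Critical points: x = -4 (local minimum); x = -2 (local maximum); x = -1 (local minimum)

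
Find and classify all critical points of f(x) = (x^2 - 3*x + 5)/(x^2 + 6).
f'(x) = (3*x^2 + 2*x - 18)/(x^4 + 12*x^2 + 36)

Solve f'(x) = 0:
  f'(x) = (3*x^2 + 2*x - 18)/(x^2 + 6)^2; the denominator is positive wherever f is defined, so f'(x) = 0 ⇔ 3*x^2 + 2*x - 18 = 0.
  3*x^2 + 2*x - 18 = 0 has no rational roots; quadratic formula: x = (-2 ± √220)/6.
  ⇒ x = -sqrt(55)/3 - 1/3 ≈ -2.8054, -1/3 + sqrt(55)/3 ≈ 2.1387

f''(x) = 6*(-x^3 - x^2 + 18*x + 2)/(x^6 + 18*x^4 + 108*x^2 + 216)
Second-derivative test at each critical point:
  f''(-2.8054) = -0.0771 < 0 → local maximum
  f''(2.1387) = 0.1327 > 0 → local minimum

Critical points: x = -sqrt(55)/3 - 1/3 ≈ -2.8054 (local maximum); x = -1/3 + sqrt(55)/3 ≈ 2.1387 (local minimum)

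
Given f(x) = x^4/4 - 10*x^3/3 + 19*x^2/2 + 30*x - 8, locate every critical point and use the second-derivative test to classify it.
f'(x) = x^3 - 10*x^2 + 19*x + 30

Solve f'(x) = 0:
  Factor: x^3 - 10*x^2 + 19*x + 30 = (x - 6)*(x - 5)*(x + 1) = 0.
  ⇒ x = -1, 5, 6

f''(x) = 3*x^2 - 20*x + 19
Second-derivative test at each critical point:
  f''(-1) = 42 > 0 → local minimum
  f''(5) = -6 < 0 → local maximum
  f''(6) = 7 > 0 → local minimum

Critical points: x = -1 (local minimum); x = 5 (local maximum); x = 6 (local minimum)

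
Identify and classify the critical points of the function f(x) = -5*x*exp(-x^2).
f'(x) = 5*(2*x^2 - 1)*exp(-x^2)

Solve f'(x) = 0:
  f'(x) = (10*x^2 - 5)·exp(-x^2) and exp(-x^2) > 0 for every x, so f'(x) = 0 ⇔ 10*x^2 - 5 = 0.
  Factor: 10*x^2 - 5 = 5*(2*x^2 - 1); 2*x^2 - 1 = 0 has no rational roots; quadratic formula: x = (0 ± √8)/4.
  ⇒ x = -sqrt(2)/2 ≈ -0.7071, sqrt(2)/2 ≈ 0.7071

f''(x) = (-20*x^3 + 30*x)*exp(-x^2)
Second-derivative test at each critical point:
  f''(-0.7071) = -8.5776 < 0 → local maximum
  f''(0.7071) = 8.5776 > 0 → local minimum

Critical points: x = -sqrt(2)/2 ≈ -0.7071 (local maximum); x = sqrt(2)/2 ≈ 0.7071 (local minimum)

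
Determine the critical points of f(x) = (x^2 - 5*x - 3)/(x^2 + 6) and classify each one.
f'(x) = (5*x^2 + 18*x - 30)/(x^4 + 12*x^2 + 36)

Solve f'(x) = 0:
  f'(x) = (5*x^2 + 18*x - 30)/(x^2 + 6)^2; the denominator is positive wherever f is defined, so f'(x) = 0 ⇔ 5*x^2 + 18*x - 30 = 0.
  5*x^2 + 18*x - 30 = 0 has no rational roots; quadratic formula: x = (-18 ± √924)/10.
  ⇒ x = -sqrt(231)/5 - 9/5 ≈ -4.8397, -9/5 + sqrt(231)/5 ≈ 1.2397

f''(x) = 2*(-5*x^3 - 27*x^2 + 90*x + 54)/(x^6 + 18*x^4 + 108*x^2 + 216)
Second-derivative test at each critical point:
  f''(-4.8397) = -0.0351 < 0 → local maximum
  f''(1.2397) = 0.5351 > 0 → local minimum

Critical points: x = -sqrt(231)/5 - 9/5 ≈ -4.8397 (local maximum); x = -9/5 + sqrt(231)/5 ≈ 1.2397 (local minimum)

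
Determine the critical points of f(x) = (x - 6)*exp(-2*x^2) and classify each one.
f'(x) = (-4*x*(x - 6) + 1)*exp(-2*x^2)

Solve f'(x) = 0:
  f'(x) = (-4*x^2 + 24*x + 1)·exp(-2*x^2) and exp(-2*x^2) > 0 for every x, so f'(x) = 0 ⇔ -4*x^2 + 24*x + 1 = 0.
  4*x^2 - 24*x - 1 = 0 has no rational roots; quadratic formula: x = (24 ± √592)/8.
  ⇒ x = 3 - sqrt(37)/2 ≈ -0.0414, 3 + sqrt(37)/2 ≈ 6.0414

f''(x) = 4*(4*x^2*(x - 6) - 3*x + 6)*exp(-2*x^2)
Second-derivative test at each critical point:
  f''(-0.0414) = 24.2479 > 0 → local minimum
  f''(6.0414) = -4.832e-31 < 0 → local maximum

Critical points: x = 3 - sqrt(37)/2 ≈ -0.0414 (local minimum); x = 3 + sqrt(37)/2 ≈ 6.0414 (local maximum)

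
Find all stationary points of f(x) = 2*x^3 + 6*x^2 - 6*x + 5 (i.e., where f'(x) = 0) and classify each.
f'(x) = 6*x^2 + 12*x - 6

Solve f'(x) = 0:
  Factor: 6*x^2 + 12*x - 6 = 6*(x^2 + 2*x - 1); x^2 + 2*x - 1 = 0 has no rational roots; quadratic formula: x = (-2 ± √8)/2.
  ⇒ x = -sqrt(2) - 1 ≈ -2.4142, -1 + sqrt(2) ≈ 0.4142

f''(x) = 12*x + 12
Second-derivative test at each critical point:
  f''(-2.4142) = -16.9706 < 0 → local maximum
  f''(0.4142) = 16.9706 > 0 → local minimum

Critical points: x = -sqrt(2) - 1 ≈ -2.4142 (local maximum); x = -1 + sqrt(2) ≈ 0.4142 (local minimum)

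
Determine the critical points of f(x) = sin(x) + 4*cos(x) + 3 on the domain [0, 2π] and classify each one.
f'(x) = -4*sin(x) + cos(x)

Solve f'(x) = 0 on [0, 2π]:
  f'(x) = 0 ⇔ cos(x) = 4*sin(x) ⇔ tan(x) = 1/4, i.e. x = arctan(1/4) + nπ; keep the solutions lying in [0, 2π].
  ⇒ x = atan(1/4) ≈ 0.2450, atan(1/4) + pi ≈ 3.3866

f''(x) = -sin(x) - 4*cos(x)
Second-derivative test at each critical point:
  f''(0.2450) = -4.1231 < 0 → local maximum
  f''(3.3866) = 4.1231 > 0 → local minimum

Critical points: x = atan(1/4) ≈ 0.2450 (local maximum); x = atan(1/4) + pi ≈ 3.3866 (local minimum)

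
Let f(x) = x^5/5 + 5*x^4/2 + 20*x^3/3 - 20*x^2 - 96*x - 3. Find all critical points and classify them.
f'(x) = x^4 + 10*x^3 + 20*x^2 - 40*x - 96

Solve f'(x) = 0:
  Factor: x^4 + 10*x^3 + 20*x^2 - 40*x - 96 = (x - 2)*(x + 2)*(x + 4)*(x + 6) = 0.
  ⇒ x = -6, -4, -2, 2

f''(x) = 4*x^3 + 30*x^2 + 40*x - 40
Second-derivative test at each critical point:
  f''(-6) = -64 < 0 → local maximum
  f''(-4) = 24 > 0 → local minimum
  f''(-2) = -32 < 0 → local maximum
  f''(2) = 192 > 0 → local minimum

Critical points: x = -6 (local maximum); x = -4 (local minimum); x = -2 (local maximum); x = 2 (local minimum)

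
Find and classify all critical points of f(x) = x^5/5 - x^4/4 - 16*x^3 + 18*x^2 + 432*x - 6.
f'(x) = x^4 - x^3 - 48*x^2 + 36*x + 432

Solve f'(x) = 0:
  Factor: x^4 - x^3 - 48*x^2 + 36*x + 432 = (x - 6)*(x - 4)*(x + 3)*(x + 6) = 0.
  ⇒ x = -6, -3, 4, 6

f''(x) = 4*x^3 - 3*x^2 - 96*x + 36
Second-derivative test at each critical point:
  f''(-6) = -360 < 0 → local maximum
  f''(-3) = 189 > 0 → local minimum
  f''(4) = -140 < 0 → local maximum
  f''(6) = 216 > 0 → local minimum

Critical points: x = -6 (local maximum); x = -3 (local minimum); x = 4 (local maximum); x = 6 (local minimum)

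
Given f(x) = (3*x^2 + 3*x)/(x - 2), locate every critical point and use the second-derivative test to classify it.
f'(x) = 3*(x^2 - 4*x - 2)/(x^2 - 4*x + 4)

Solve f'(x) = 0:
  f'(x) = 3*(x^2 - 4*x - 2)/(x - 2)^2; the denominator is positive wherever f is defined, so f'(x) = 0 ⇔ 3*x^2 - 12*x - 6 = 0.
  Factor: 3*x^2 - 12*x - 6 = 3*(x^2 - 4*x - 2); x^2 - 4*x - 2 = 0 has no rational roots; quadratic formula: x = (4 ± √24)/2.
  ⇒ x = 2 - sqrt(6) ≈ -0.4495, 2 + sqrt(6) ≈ 4.4495

f''(x) = 36/(x^3 - 6*x^2 + 12*x - 8)
Second-derivative test at each critical point:
  f''(-0.4495) = -2.4495 < 0 → local maximum
  f''(4.4495) = 2.4495 > 0 → local minimum

Critical points: x = 2 - sqrt(6) ≈ -0.4495 (local maximum); x = 2 + sqrt(6) ≈ 4.4495 (local minimum)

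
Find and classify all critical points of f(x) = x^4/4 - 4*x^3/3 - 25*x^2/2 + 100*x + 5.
f'(x) = x^3 - 4*x^2 - 25*x + 100

Solve f'(x) = 0:
  Factor: x^3 - 4*x^2 - 25*x + 100 = (x - 5)*(x - 4)*(x + 5) = 0.
  ⇒ x = -5, 4, 5

f''(x) = 3*x^2 - 8*x - 25
Second-derivative test at each critical point:
  f''(-5) = 90 > 0 → local minimum
  f''(4) = -9 < 0 → local maximum
  f''(5) = 10 > 0 → local minimum

Critical points: x = -5 (local minimum); x = 4 (local maximum); x = 5 (local minimum)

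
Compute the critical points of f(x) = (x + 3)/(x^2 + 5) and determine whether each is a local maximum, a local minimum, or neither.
f'(x) = (x^2 - 2*x*(x + 3) + 5)/(x^2 + 5)^2

Solve f'(x) = 0:
  f'(x) = -(x^2 + 6*x - 5)/(x^2 + 5)^2; the denominator is positive wherever f is defined, so f'(x) = 0 ⇔ -x^2 - 6*x + 5 = 0.
  x^2 + 6*x - 5 = 0 has no rational roots; quadratic formula: x = (-6 ± √56)/2.
  ⇒ x = -sqrt(14) - 3 ≈ -6.7417, -3 + sqrt(14) ≈ 0.7417

f''(x) = 2*(4*x^2*(x + 3) - 3*(x + 1)*(x^2 + 5))/(x^2 + 5)^3
Second-derivative test at each critical point:
  f''(-6.7417) = 0.0029 > 0 → local minimum
  f''(0.7417) = -0.2429 < 0 → local maximum

Critical points: x = -sqrt(14) - 3 ≈ -6.7417 (local minimum); x = -3 + sqrt(14) ≈ 0.7417 (local maximum)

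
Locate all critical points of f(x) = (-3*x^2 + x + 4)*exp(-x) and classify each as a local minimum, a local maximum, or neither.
f'(x) = (3*x^2 - 7*x - 3)*exp(-x)

Solve f'(x) = 0:
  f'(x) = (3*x^2 - 7*x - 3)·exp(-x) and exp(-x) > 0 for every x, so f'(x) = 0 ⇔ 3*x^2 - 7*x - 3 = 0.
  3*x^2 - 7*x - 3 = 0 has no rational roots; quadratic formula: x = (7 ± √85)/6.
  ⇒ x = 7/6 - sqrt(85)/6 ≈ -0.3699, 7/6 + sqrt(85)/6 ≈ 2.7033

f''(x) = (-3*x^2 + 13*x - 4)*exp(-x)
Second-derivative test at each critical point:
  f''(-0.3699) = -13.3464 < 0 → local maximum
  f''(2.7033) = 0.6176 > 0 → local minimum

Critical points: x = 7/6 - sqrt(85)/6 ≈ -0.3699 (local maximum); x = 7/6 + sqrt(85)/6 ≈ 2.7033 (local minimum)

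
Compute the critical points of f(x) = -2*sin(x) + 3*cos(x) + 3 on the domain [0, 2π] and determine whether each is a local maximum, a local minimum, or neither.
f'(x) = -3*sin(x) - 2*cos(x)

Solve f'(x) = 0 on [0, 2π]:
  f'(x) = 0 ⇔ -2*cos(x) = 3*sin(x) ⇔ tan(x) = -2/3, i.e. x = arctan(-2/3) + nπ; keep the solutions lying in [0, 2π].
  ⇒ x = pi - atan(2/3) ≈ 2.5536, -atan(2/3) + 2*pi ≈ 5.6952

f''(x) = 2*sin(x) - 3*cos(x)
Second-derivative test at each critical point:
  f''(2.5536) = 3.6056 > 0 → local minimum
  f''(5.6952) = -3.6056 < 0 → local maximum

Critical points: x = pi - atan(2/3) ≈ 2.5536 (local minimum); x = -atan(2/3) + 2*pi ≈ 5.6952 (local maximum)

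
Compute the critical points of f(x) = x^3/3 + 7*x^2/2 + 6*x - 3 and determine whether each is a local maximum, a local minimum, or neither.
f'(x) = x^2 + 7*x + 6

Solve f'(x) = 0:
  Factor: x^2 + 7*x + 6 = (x + 1)*(x + 6) = 0.
  ⇒ x = -6, -1

f''(x) = 2*x + 7
Second-derivative test at each critical point:
  f''(-6) = -5 < 0 → local maximum
  f''(-1) = 5 > 0 → local minimum

Critical points: x = -6 (local maximum); x = -1 (local minimum)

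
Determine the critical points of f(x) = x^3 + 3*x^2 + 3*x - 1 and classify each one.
f'(x) = 3*x^2 + 6*x + 3

Solve f'(x) = 0:
  Factor: 3*x^2 + 6*x + 3 = 3*(x + 1)^2 = 0.
  ⇒ x = -1

f''(x) = 6*x + 6
Second-derivative test at each critical point:
  f''(-1) = 0, so the second-derivative test is inconclusive; use the first-derivative test: f'(-5/4) = 0.1875, f'(-3/4) = 0.1875 — f' is positive on both sides (no sign change) → neither a local maximum nor a local minimum

Critical points: x = -1 (neither)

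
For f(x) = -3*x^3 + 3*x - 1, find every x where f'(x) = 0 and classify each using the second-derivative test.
f'(x) = 3 - 9*x^2

Solve f'(x) = 0:
  Factor: 3 - 9*x^2 = -3*(3*x^2 - 1); 3*x^2 - 1 = 0 has no rational roots; quadratic formula: x = (0 ± √12)/6.
  ⇒ x = -sqrt(3)/3 ≈ -0.5774, sqrt(3)/3 ≈ 0.5774

f''(x) = -18*x
Second-derivative test at each critical point:
  f''(-0.5774) = 10.3923 > 0 → local minimum
  f''(0.5774) = -10.3923 < 0 → local maximum

Critical points: x = -sqrt(3)/3 ≈ -0.5774 (local minimum); x = sqrt(3)/3 ≈ 0.5774 (local maximum)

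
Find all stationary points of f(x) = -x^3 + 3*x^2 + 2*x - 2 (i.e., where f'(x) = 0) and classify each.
f'(x) = -3*x^2 + 6*x + 2

Solve f'(x) = 0:
  3*x^2 - 6*x - 2 = 0 has no rational roots; quadratic formula: x = (6 ± √60)/6.
  ⇒ x = 1 - sqrt(15)/3 ≈ -0.2910, 1 + sqrt(15)/3 ≈ 2.2910

f''(x) = 6 - 6*x
Second-derivative test at each critical point:
  f''(-0.2910) = 7.7460 > 0 → local minimum
  f''(2.2910) = -7.7460 < 0 → local maximum

Critical points: x = 1 - sqrt(15)/3 ≈ -0.2910 (local minimum); x = 1 + sqrt(15)/3 ≈ 2.2910 (local maximum)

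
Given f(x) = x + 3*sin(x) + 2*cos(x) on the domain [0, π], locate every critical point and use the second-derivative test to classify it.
f'(x) = -2*sin(x) + 3*cos(x) + 1

Solve f'(x) = 0 on [0, π]:
  f'(x) = 0 ⇔ -2*sin(x) + 3*cos(x) = -1. Write the left side as R·cos(x + φ) with R = √(3² + 2²) = sqrt(13), cos φ = 3*sqrt(13)/13, sin φ = 2*sqrt(13)/13; then cos(x + φ) = -sqrt(13)/13. Solve for x and keep the solutions lying in [0, π].
  ⇒ x = atan((2 + 6*sqrt(3))/(-3 + 4*sqrt(3))) ≈ 1.2638

f''(x) = -3*sin(x) - 2*cos(x)
Second-derivative test at each critical point:
  f''(1.2638) = -3.4641 < 0 → local maximum

Critical points: x = atan((2 + 6*sqrt(3))/(-3 + 4*sqrt(3))) ≈ 1.2638 (local maximum)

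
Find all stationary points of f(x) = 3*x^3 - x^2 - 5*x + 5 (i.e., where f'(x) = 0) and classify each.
f'(x) = 9*x^2 - 2*x - 5

Solve f'(x) = 0:
  9*x^2 - 2*x - 5 = 0 has no rational roots; quadratic formula: x = (2 ± √184)/18.
  ⇒ x = 1/9 - sqrt(46)/9 ≈ -0.6425, 1/9 + sqrt(46)/9 ≈ 0.8647

f''(x) = 18*x - 2
Second-derivative test at each critical point:
  f''(-0.6425) = -13.5647 < 0 → local maximum
  f''(0.8647) = 13.5647 > 0 → local minimum

Critical points: x = 1/9 - sqrt(46)/9 ≈ -0.6425 (local maximum); x = 1/9 + sqrt(46)/9 ≈ 0.8647 (local minimum)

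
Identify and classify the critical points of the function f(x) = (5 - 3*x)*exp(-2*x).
f'(x) = (6*x - 13)*exp(-2*x)

Solve f'(x) = 0:
  f'(x) = (6*x - 13)·exp(-2*x) and exp(-2*x) > 0 for every x, so f'(x) = 0 ⇔ 6*x - 13 = 0.
  6*x - 13 = 0.
  ⇒ x = 13/6

f''(x) = 4*(8 - 3*x)*exp(-2*x)
Second-derivative test at each critical point:
  f''(13/6) = 0.0787 > 0 → local minimum

Critical points: x = 13/6 (local minimum)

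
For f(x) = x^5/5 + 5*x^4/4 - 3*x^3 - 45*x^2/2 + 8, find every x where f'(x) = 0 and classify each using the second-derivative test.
f'(x) = x*(x^3 + 5*x^2 - 9*x - 45)

Solve f'(x) = 0:
  Factor: x^4 + 5*x^3 - 9*x^2 - 45*x = x*(x - 3)*(x + 3)*(x + 5) = 0.
  ⇒ x = -5, -3, 0, 3

f''(x) = 4*x^3 + 15*x^2 - 18*x - 45
Second-derivative test at each critical point:
  f''(-5) = -80 < 0 → local maximum
  f''(-3) = 36 > 0 → local minimum
  f''(0) = -45 < 0 → local maximum
  f''(3) = 144 > 0 → local minimum

Critical points: x = -5 (local maximum); x = -3 (local minimum); x = 0 (local maximum); x = 3 (local minimum)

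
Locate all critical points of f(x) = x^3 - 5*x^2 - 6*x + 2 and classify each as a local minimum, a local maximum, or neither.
f'(x) = 3*x^2 - 10*x - 6

Solve f'(x) = 0:
  3*x^2 - 10*x - 6 = 0 has no rational roots; quadratic formula: x = (10 ± √172)/6.
  ⇒ x = 5/3 - sqrt(43)/3 ≈ -0.5191, 5/3 + sqrt(43)/3 ≈ 3.8525

f''(x) = 6*x - 10
Second-derivative test at each critical point:
  f''(-0.5191) = -13.1149 < 0 → local maximum
  f''(3.8525) = 13.1149 > 0 → local minimum

Critical points: x = 5/3 - sqrt(43)/3 ≈ -0.5191 (local maximum); x = 5/3 + sqrt(43)/3 ≈ 3.8525 (local minimum)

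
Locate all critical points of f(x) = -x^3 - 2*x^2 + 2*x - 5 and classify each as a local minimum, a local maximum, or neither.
f'(x) = -3*x^2 - 4*x + 2

Solve f'(x) = 0:
  3*x^2 + 4*x - 2 = 0 has no rational roots; quadratic formula: x = (-4 ± √40)/6.
  ⇒ x = -sqrt(10)/3 - 2/3 ≈ -1.7208, -2/3 + sqrt(10)/3 ≈ 0.3874

f''(x) = -6*x - 4
Second-derivative test at each critical point:
  f''(-1.7208) = 6.3246 > 0 → local minimum
  f''(0.3874) = -6.3246 < 0 → local maximum

Critical points: x = -sqrt(10)/3 - 2/3 ≈ -1.7208 (local minimum); x = -2/3 + sqrt(10)/3 ≈ 0.3874 (local maximum)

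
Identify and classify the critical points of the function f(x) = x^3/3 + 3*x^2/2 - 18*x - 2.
f'(x) = x^2 + 3*x - 18

Solve f'(x) = 0:
  Factor: x^2 + 3*x - 18 = (x - 3)*(x + 6) = 0.
  ⇒ x = -6, 3

f''(x) = 2*x + 3
Second-derivative test at each critical point:
  f''(-6) = -9 < 0 → local maximum
  f''(3) = 9 > 0 → local minimum

Critical points: x = -6 (local maximum); x = 3 (local minimum)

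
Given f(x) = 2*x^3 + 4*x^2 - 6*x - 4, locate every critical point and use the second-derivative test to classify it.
f'(x) = 6*x^2 + 8*x - 6

Solve f'(x) = 0:
  Factor: 6*x^2 + 8*x - 6 = 2*(3*x^2 + 4*x - 3); 3*x^2 + 4*x - 3 = 0 has no rational roots; quadratic formula: x = (-4 ± √52)/6.
  ⇒ x = -sqrt(13)/3 - 2/3 ≈ -1.8685, -2/3 + sqrt(13)/3 ≈ 0.5352

f''(x) = 12*x + 8
Second-derivative test at each critical point:
  f''(-1.8685) = -14.4222 < 0 → local maximum
  f''(0.5352) = 14.4222 > 0 → local minimum

Critical points: x = -sqrt(13)/3 - 2/3 ≈ -1.8685 (local maximum); x = -2/3 + sqrt(13)/3 ≈ 0.5352 (local minimum)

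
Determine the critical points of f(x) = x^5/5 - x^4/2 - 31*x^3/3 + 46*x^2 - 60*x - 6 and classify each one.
f'(x) = x^4 - 2*x^3 - 31*x^2 + 92*x - 60

Solve f'(x) = 0:
  Factor: x^4 - 2*x^3 - 31*x^2 + 92*x - 60 = (x - 5)*(x - 2)*(x - 1)*(x + 6) = 0.
  ⇒ x = -6, 1, 2, 5

f''(x) = 4*x^3 - 6*x^2 - 62*x + 92
Second-derivative test at each critical point:
  f''(-6) = -616 < 0 → local maximum
  f''(1) = 28 > 0 → local minimum
  f''(2) = -24 < 0 → local maximum
  f''(5) = 132 > 0 → local minimum

Critical points: x = -6 (local maximum); x = 1 (local minimum); x = 2 (local maximum); x = 5 (local minimum)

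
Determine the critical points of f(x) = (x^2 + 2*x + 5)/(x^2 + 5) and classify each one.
f'(x) = 2*(5 - x^2)/(x^4 + 10*x^2 + 25)

Solve f'(x) = 0:
  f'(x) = -2*(x^2 - 5)/(x^2 + 5)^2; the denominator is positive wherever f is defined, so f'(x) = 0 ⇔ 10 - 2*x^2 = 0.
  Factor: 10 - 2*x^2 = -2*(x^2 - 5); x^2 - 5 = 0 has no rational roots; quadratic formula: x = (0 ± √20)/2.
  ⇒ x = -sqrt(5) ≈ -2.2361, sqrt(5) ≈ 2.2361

f''(x) = 4*x*(x^2 - 15)/(x^6 + 15*x^4 + 75*x^2 + 125)
Second-derivative test at each critical point:
  f''(-2.2361) = 0.0894 > 0 → local minimum
  f''(2.2361) = -0.0894 < 0 → local maximum

Critical points: x = -sqrt(5) ≈ -2.2361 (local minimum); x = sqrt(5) ≈ 2.2361 (local maximum)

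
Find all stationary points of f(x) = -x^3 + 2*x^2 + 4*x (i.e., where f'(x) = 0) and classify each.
f'(x) = -3*x^2 + 4*x + 4

Solve f'(x) = 0:
  Factor: -3*x^2 + 4*x + 4 = -(x - 2)*(3*x + 2) = 0.
  ⇒ x = -2/3, 2

f''(x) = 4 - 6*x
Second-derivative test at each critical point:
  f''(-2/3) = 8 > 0 → local minimum
  f''(2) = -8 < 0 → local maximum

Critical points: x = -2/3 (local minimum); x = 2 (local maximum)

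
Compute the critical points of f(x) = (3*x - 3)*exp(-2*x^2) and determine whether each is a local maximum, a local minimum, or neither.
f'(x) = 3*(-4*x*(x - 1) + 1)*exp(-2*x^2)

Solve f'(x) = 0:
  f'(x) = (-12*x^2 + 12*x + 3)·exp(-2*x^2) and exp(-2*x^2) > 0 for every x, so f'(x) = 0 ⇔ -12*x^2 + 12*x + 3 = 0.
  Factor: -12*x^2 + 12*x + 3 = -3*(4*x^2 - 4*x - 1); 4*x^2 - 4*x - 1 = 0 has no rational roots; quadratic formula: x = (4 ± √32)/8.
  ⇒ x = 1/2 - sqrt(2)/2 ≈ -0.2071, 1/2 + sqrt(2)/2 ≈ 1.2071

f''(x) = 12*(4*x^2*(x - 1) - 3*x + 1)*exp(-2*x^2)
Second-derivative test at each critical point:
  f''(-0.2071) = 15.5754 > 0 → local minimum
  f''(1.2071) = -0.9206 < 0 → local maximum

Critical points: x = 1/2 - sqrt(2)/2 ≈ -0.2071 (local minimum); x = 1/2 + sqrt(2)/2 ≈ 1.2071 (local maximum)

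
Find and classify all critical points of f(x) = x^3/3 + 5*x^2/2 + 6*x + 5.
f'(x) = x^2 + 5*x + 6

Solve f'(x) = 0:
  Factor: x^2 + 5*x + 6 = (x + 2)*(x + 3) = 0.
  ⇒ x = -3, -2

f''(x) = 2*x + 5
Second-derivative test at each critical point:
  f''(-3) = -1 < 0 → local maximum
  f''(-2) = 1 > 0 → local minimum

Critical points: x = -3 (local maximum); x = -2 (local minimum)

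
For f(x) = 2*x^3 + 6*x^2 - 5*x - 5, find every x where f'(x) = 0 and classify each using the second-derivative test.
f'(x) = 6*x^2 + 12*x - 5

Solve f'(x) = 0:
  6*x^2 + 12*x - 5 = 0 has no rational roots; quadratic formula: x = (-12 ± √264)/12.
  ⇒ x = -sqrt(66)/6 - 1 ≈ -2.3540, -1 + sqrt(66)/6 ≈ 0.3540

f''(x) = 12*x + 12
Second-derivative test at each critical point:
  f''(-2.3540) = -16.2481 < 0 → local maximum
  f''(0.3540) = 16.2481 > 0 → local minimum

Critical points: x = -sqrt(66)/6 - 1 ≈ -2.3540 (local maximum); x = -1 + sqrt(66)/6 ≈ 0.3540 (local minimum)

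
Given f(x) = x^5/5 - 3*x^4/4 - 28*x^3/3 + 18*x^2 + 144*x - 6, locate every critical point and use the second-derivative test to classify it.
f'(x) = x^4 - 3*x^3 - 28*x^2 + 36*x + 144

Solve f'(x) = 0:
  Factor: x^4 - 3*x^3 - 28*x^2 + 36*x + 144 = (x - 6)*(x - 3)*(x + 2)*(x + 4) = 0.
  ⇒ x = -4, -2, 3, 6

f''(x) = 4*x^3 - 9*x^2 - 56*x + 36
Second-derivative test at each critical point:
  f''(-4) = -140 < 0 → local maximum
  f''(-2) = 80 > 0 → local minimum
  f''(3) = -105 < 0 → local maximum
  f''(6) = 240 > 0 → local minimum

Critical points: x = -4 (local maximum); x = -2 (local minimum); x = 3 (local maximum); x = 6 (local minimum)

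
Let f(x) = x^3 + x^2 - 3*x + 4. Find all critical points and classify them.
f'(x) = 3*x^2 + 2*x - 3

Solve f'(x) = 0:
  3*x^2 + 2*x - 3 = 0 has no rational roots; quadratic formula: x = (-2 ± √40)/6.
  ⇒ x = -sqrt(10)/3 - 1/3 ≈ -1.3874, -1/3 + sqrt(10)/3 ≈ 0.7208

f''(x) = 6*x + 2
Second-derivative test at each critical point:
  f''(-1.3874) = -6.3246 < 0 → local maximum
  f''(0.7208) = 6.3246 > 0 → local minimum

Critical points: x = -sqrt(10)/3 - 1/3 ≈ -1.3874 (local maximum); x = -1/3 + sqrt(10)/3 ≈ 0.7208 (local minimum)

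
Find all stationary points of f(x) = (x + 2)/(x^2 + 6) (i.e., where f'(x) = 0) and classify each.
f'(x) = (x^2 - 2*x*(x + 2) + 6)/(x^2 + 6)^2

Solve f'(x) = 0:
  f'(x) = -(x^2 + 4*x - 6)/(x^2 + 6)^2; the denominator is positive wherever f is defined, so f'(x) = 0 ⇔ -x^2 - 4*x + 6 = 0.
  x^2 + 4*x - 6 = 0 has no rational roots; quadratic formula: x = (-4 ± √40)/2.
  ⇒ x = -sqrt(10) - 2 ≈ -5.1623, -2 + sqrt(10) ≈ 1.1623

f''(x) = 2*(4*x^2*(x + 2) - (3*x + 2)*(x^2 + 6))/(x^2 + 6)^3
Second-derivative test at each critical point:
  f''(-5.1623) = 0.0059 > 0 → local minimum
  f''(1.1623) = -0.1170 < 0 → local maximum

Critical points: x = -sqrt(10) - 2 ≈ -5.1623 (local minimum); x = -2 + sqrt(10) ≈ 1.1623 (local maximum)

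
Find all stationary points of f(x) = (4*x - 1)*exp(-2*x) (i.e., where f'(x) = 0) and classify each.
f'(x) = 2*(3 - 4*x)*exp(-2*x)

Solve f'(x) = 0:
  f'(x) = (6 - 8*x)·exp(-2*x) and exp(-2*x) > 0 for every x, so f'(x) = 0 ⇔ 6 - 8*x = 0.
  Factor: 6 - 8*x = -2*(4*x - 3) = 0.
  ⇒ x = 3/4

f''(x) = 4*(4*x - 5)*exp(-2*x)
Second-derivative test at each critical point:
  f''(3/4) = -1.7850 < 0 → local maximum

Critical points: x = 3/4 (local maximum)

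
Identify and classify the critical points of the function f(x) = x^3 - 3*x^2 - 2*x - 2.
f'(x) = 3*x^2 - 6*x - 2

Solve f'(x) = 0:
  3*x^2 - 6*x - 2 = 0 has no rational roots; quadratic formula: x = (6 ± √60)/6.
  ⇒ x = 1 - sqrt(15)/3 ≈ -0.2910, 1 + sqrt(15)/3 ≈ 2.2910

f''(x) = 6*x - 6
Second-derivative test at each critical point:
  f''(-0.2910) = -7.7460 < 0 → local maximum
  f''(2.2910) = 7.7460 > 0 → local minimum

Critical points: x = 1 - sqrt(15)/3 ≈ -0.2910 (local maximum); x = 1 + sqrt(15)/3 ≈ 2.2910 (local minimum)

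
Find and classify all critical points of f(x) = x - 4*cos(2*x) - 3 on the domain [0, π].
f'(x) = 8*sin(2*x) + 1

Solve f'(x) = 0 on [0, π]:
  f'(x) = 0 ⇔ sin(2*x) = -1/8, i.e. 2*x = arcsin(-1/8) + 2nπ or 2*x = π − arcsin(-1/8) + 2nπ; keep the solutions lying in [0, π].
  ⇒ x = asin(1/8)/2 + pi/2 ≈ 1.6335, pi - asin(1/8)/2 ≈ 3.0789

f''(x) = 16*cos(2*x)
Second-derivative test at each critical point:
  f''(1.6335) = -15.8745 < 0 → local maximum
  f''(3.0789) = 15.8745 > 0 → local minimum

Critical points: x = asin(1/8)/2 + pi/2 ≈ 1.6335 (local maximum); x = pi - asin(1/8)/2 ≈ 3.0789 (local minimum)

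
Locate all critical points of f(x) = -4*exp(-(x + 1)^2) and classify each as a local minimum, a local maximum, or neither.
f'(x) = 8*(x + 1)*exp(-(x + 1)^2)

Solve f'(x) = 0:
  f'(x) = (8*x + 8)·exp(-(x + 1)^2) and exp(-(x + 1)^2) > 0 for every x, so f'(x) = 0 ⇔ 8*x + 8 = 0.
  Factor: 8*x + 8 = 8*(x + 1) = 0.
  ⇒ x = -1

f''(x) = 8*(1 - 2*(x + 1)^2)*exp(-(x + 1)^2)
Second-derivative test at each critical point:
  f''(-1) = 8 > 0 → local minimum

Critical points: x = -1 (local minimum)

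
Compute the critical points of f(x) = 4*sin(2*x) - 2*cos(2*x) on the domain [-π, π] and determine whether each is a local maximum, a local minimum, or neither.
f'(x) = 4*sin(2*x) + 8*cos(2*x)

Solve f'(x) = 0 on [-π, π]:
  f'(x) = 0 ⇔ 4*cos(2*x) = -2*sin(2*x) ⇔ tan(2*x) = -2, i.e. 2*x = arctan(-2) + nπ; keep the solutions lying in [-π, π].
  ⇒ x = -pi/2 - atan(2)/2 ≈ -2.1244, -atan(2)/2 ≈ -0.5536, -atan(2)/2 + pi/2 ≈ 1.0172, pi - atan(2)/2 ≈ 2.5880

f''(x) = -16*sin(2*x) + 8*cos(2*x)
Second-derivative test at each critical point:
  f''(-2.1244) = -17.8885 < 0 → local maximum
  f''(-0.5536) = 17.8885 > 0 → local minimum
  f''(1.0172) = -17.8885 < 0 → local maximum
  f''(2.5880) = 17.8885 > 0 → local minimum

Critical points: x = -pi/2 - atan(2)/2 ≈ -2.1244 (local maximum); x = -atan(2)/2 ≈ -0.5536 (local minimum); x = -atan(2)/2 + pi/2 ≈ 1.0172 (local maximum); x = pi - atan(2)/2 ≈ 2.5880 (local minimum)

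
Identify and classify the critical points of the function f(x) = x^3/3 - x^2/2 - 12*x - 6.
f'(x) = x^2 - x - 12

Solve f'(x) = 0:
  Factor: x^2 - x - 12 = (x - 4)*(x + 3) = 0.
  ⇒ x = -3, 4

f''(x) = 2*x - 1
Second-derivative test at each critical point:
  f''(-3) = -7 < 0 → local maximum
  f''(4) = 7 > 0 → local minimum

Critical points: x = -3 (local maximum); x = 4 (local minimum)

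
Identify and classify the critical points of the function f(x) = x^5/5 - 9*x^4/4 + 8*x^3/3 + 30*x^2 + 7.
f'(x) = x*(x^3 - 9*x^2 + 8*x + 60)

Solve f'(x) = 0:
  Factor: x^4 - 9*x^3 + 8*x^2 + 60*x = x*(x - 6)*(x - 5)*(x + 2) = 0.
  ⇒ x = -2, 0, 5, 6

f''(x) = 4*x^3 - 27*x^2 + 16*x + 60
Second-derivative test at each critical point:
  f''(-2) = -112 < 0 → local maximum
  f''(0) = 60 > 0 → local minimum
  f''(5) = -35 < 0 → local maximum
  f''(6) = 48 > 0 → local minimum

Critical points: x = -2 (local maximum); x = 0 (local minimum); x = 5 (local maximum); x = 6 (local minimum)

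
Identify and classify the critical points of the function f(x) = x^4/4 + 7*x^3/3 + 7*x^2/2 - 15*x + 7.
f'(x) = x^3 + 7*x^2 + 7*x - 15

Solve f'(x) = 0:
  Factor: x^3 + 7*x^2 + 7*x - 15 = (x - 1)*(x + 3)*(x + 5) = 0.
  ⇒ x = -5, -3, 1

f''(x) = 3*x^2 + 14*x + 7
Second-derivative test at each critical point:
  f''(-5) = 12 > 0 → local minimum
  f''(-3) = -8 < 0 → local maximum
  f''(1) = 24 > 0 → local minimum

Critical points: x = -5 (local minimum); x = -3 (local maximum); x = 1 (local minimum)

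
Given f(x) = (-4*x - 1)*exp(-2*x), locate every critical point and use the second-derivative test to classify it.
f'(x) = 2*(4*x - 1)*exp(-2*x)

Solve f'(x) = 0:
  f'(x) = (8*x - 2)·exp(-2*x) and exp(-2*x) > 0 for every x, so f'(x) = 0 ⇔ 8*x - 2 = 0.
  Factor: 8*x - 2 = 2*(4*x - 1) = 0.
  ⇒ x = 1/4

f''(x) = 4*(3 - 4*x)*exp(-2*x)
Second-derivative test at each critical point:
  f''(1/4) = 4.8522 > 0 → local minimum

Critical points: x = 1/4 (local minimum)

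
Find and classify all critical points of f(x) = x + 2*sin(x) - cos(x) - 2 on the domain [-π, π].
f'(x) = sin(x) + 2*cos(x) + 1

Solve f'(x) = 0 on [-π, π]:
  f'(x) = 0 ⇔ sin(x) + 2*cos(x) = -1. Write the left side as R·cos(x + φ) with R = √(2² + (-1)²) = sqrt(5), cos φ = 2*sqrt(5)/5, sin φ = -sqrt(5)/5; then cos(x + φ) = -sqrt(5)/5. Solve for x and keep the solutions lying in [-π, π].
  ⇒ x = -pi/2 ≈ -1.5708, pi - atan(3/4) ≈ 2.4981

f''(x) = -2*sin(x) + cos(x)
Second-derivative test at each critical point:
  f''(-1.5708) = 2 > 0 → local minimum
  f''(2.4981) = -2 < 0 → local maximum

Critical points: x = -pi/2 ≈ -1.5708 (local minimum); x = pi - atan(3/4) ≈ 2.4981 (local maximum)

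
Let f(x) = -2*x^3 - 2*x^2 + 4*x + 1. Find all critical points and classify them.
f'(x) = -6*x^2 - 4*x + 4

Solve f'(x) = 0:
  Factor: -6*x^2 - 4*x + 4 = -2*(3*x^2 + 2*x - 2); 3*x^2 + 2*x - 2 = 0 has no rational roots; quadratic formula: x = (-2 ± √28)/6.
  ⇒ x = -sqrt(7)/3 - 1/3 ≈ -1.2153, -1/3 + sqrt(7)/3 ≈ 0.5486

f''(x) = -12*x - 4
Second-derivative test at each critical point:
  f''(-1.2153) = 10.5830 > 0 → local minimum
  f''(0.5486) = -10.5830 < 0 → local maximum

Critical points: x = -sqrt(7)/3 - 1/3 ≈ -1.2153 (local minimum); x = -1/3 + sqrt(7)/3 ≈ 0.5486 (local maximum)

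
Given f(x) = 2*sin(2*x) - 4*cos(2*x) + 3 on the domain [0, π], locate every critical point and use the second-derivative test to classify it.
f'(x) = 8*sin(2*x) + 4*cos(2*x)

Solve f'(x) = 0 on [0, π]:
  f'(x) = 0 ⇔ 2*cos(2*x) = -4*sin(2*x) ⇔ tan(2*x) = -1/2, i.e. 2*x = arctan(-1/2) + nπ; keep the solutions lying in [0, π].
  ⇒ x = -atan(1/2)/2 + pi/2 ≈ 1.3390, pi - atan(1/2)/2 ≈ 2.9098

f''(x) = -8*sin(2*x) + 16*cos(2*x)
Second-derivative test at each critical point:
  f''(1.3390) = -17.8885 < 0 → local maximum
  f''(2.9098) = 17.8885 > 0 → local minimum

Critical points: x = -atan(1/2)/2 + pi/2 ≈ 1.3390 (local maximum); x = pi - atan(1/2)/2 ≈ 2.9098 (local minimum)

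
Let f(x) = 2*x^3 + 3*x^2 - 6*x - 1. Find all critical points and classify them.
f'(x) = 6*x^2 + 6*x - 6

Solve f'(x) = 0:
  Factor: 6*x^2 + 6*x - 6 = 6*(x^2 + x - 1); x^2 + x - 1 = 0 has no rational roots; quadratic formula: x = (-1 ± √5)/2.
  ⇒ x = -sqrt(5)/2 - 1/2 ≈ -1.6180, -1/2 + sqrt(5)/2 ≈ 0.6180

f''(x) = 12*x + 6
Second-derivative test at each critical point:
  f''(-1.6180) = -13.4164 < 0 → local maximum
  f''(0.6180) = 13.4164 > 0 → local minimum

Critical points: x = -sqrt(5)/2 - 1/2 ≈ -1.6180 (local maximum); x = -1/2 + sqrt(5)/2 ≈ 0.6180 (local minimum)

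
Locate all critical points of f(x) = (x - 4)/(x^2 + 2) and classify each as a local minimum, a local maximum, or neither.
f'(x) = (x^2 - 2*x*(x - 4) + 2)/(x^2 + 2)^2

Solve f'(x) = 0:
  f'(x) = -(x^2 - 8*x - 2)/(x^2 + 2)^2; the denominator is positive wherever f is defined, so f'(x) = 0 ⇔ -x^2 + 8*x + 2 = 0.
  x^2 - 8*x - 2 = 0 has no rational roots; quadratic formula: x = (8 ± √72)/2.
  ⇒ x = 4 - 3*sqrt(2) ≈ -0.2426, 4 + 3*sqrt(2) ≈ 8.2426

f''(x) = 2*(4*x^2*(x - 4) + (4 - 3*x)*(x^2 + 2))/(x^2 + 2)^3
Second-derivative test at each critical point:
  f''(-0.2426) = 2.0017 > 0 → local minimum
  f''(8.2426) = -0.0017 < 0 → local maximum

Critical points: x = 4 - 3*sqrt(2) ≈ -0.2426 (local minimum); x = 4 + 3*sqrt(2) ≈ 8.2426 (local maximum)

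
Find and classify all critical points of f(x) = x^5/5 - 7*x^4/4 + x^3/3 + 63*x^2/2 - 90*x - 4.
f'(x) = x^4 - 7*x^3 + x^2 + 63*x - 90

Solve f'(x) = 0:
  Factor: x^4 - 7*x^3 + x^2 + 63*x - 90 = (x - 5)*(x - 3)*(x - 2)*(x + 3) = 0.
  ⇒ x = -3, 2, 3, 5

f''(x) = 4*x^3 - 21*x^2 + 2*x + 63
Second-derivative test at each critical point:
  f''(-3) = -240 < 0 → local maximum
  f''(2) = 15 > 0 → local minimum
  f''(3) = -12 < 0 → local maximum
  f''(5) = 48 > 0 → local minimum

Critical points: x = -3 (local maximum); x = 2 (local minimum); x = 3 (local maximum); x = 5 (local minimum)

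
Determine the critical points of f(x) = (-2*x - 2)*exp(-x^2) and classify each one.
f'(x) = 2*(2*x*(x + 1) - 1)*exp(-x^2)

Solve f'(x) = 0:
  f'(x) = (4*x^2 + 4*x - 2)·exp(-x^2) and exp(-x^2) > 0 for every x, so f'(x) = 0 ⇔ 4*x^2 + 4*x - 2 = 0.
  Factor: 4*x^2 + 4*x - 2 = 2*(2*x^2 + 2*x - 1); 2*x^2 + 2*x - 1 = 0 has no rational roots; quadratic formula: x = (-2 ± √12)/4.
  ⇒ x = -sqrt(3)/2 - 1/2 ≈ -1.3660, -1/2 + sqrt(3)/2 ≈ 0.3660

f''(x) = 4*(-2*x^2*(x + 1) + 3*x + 1)*exp(-x^2)
Second-derivative test at each critical point:
  f''(-1.3660) = -1.0721 < 0 → local maximum
  f''(0.3660) = 6.0595 > 0 → local minimum

Critical points: x = -sqrt(3)/2 - 1/2 ≈ -1.3660 (local maximum); x = -1/2 + sqrt(3)/2 ≈ 0.3660 (local minimum)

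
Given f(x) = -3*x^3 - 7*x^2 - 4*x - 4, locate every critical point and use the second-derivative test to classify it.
f'(x) = -9*x^2 - 14*x - 4

Solve f'(x) = 0:
  9*x^2 + 14*x + 4 = 0 has no rational roots; quadratic formula: x = (-14 ± √52)/18.
  ⇒ x = -7/9 - sqrt(13)/9 ≈ -1.1784, -7/9 + sqrt(13)/9 ≈ -0.3772

f''(x) = -18*x - 14
Second-derivative test at each critical point:
  f''(-1.1784) = 7.2111 > 0 → local minimum
  f''(-0.3772) = -7.2111 < 0 → local maximum

Critical points: x = -7/9 - sqrt(13)/9 ≈ -1.1784 (local minimum); x = -7/9 + sqrt(13)/9 ≈ -0.3772 (local maximum)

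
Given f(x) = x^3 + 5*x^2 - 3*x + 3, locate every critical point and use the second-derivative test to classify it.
f'(x) = 3*x^2 + 10*x - 3

Solve f'(x) = 0:
  3*x^2 + 10*x - 3 = 0 has no rational roots; quadratic formula: x = (-10 ± √136)/6.
  ⇒ x = -sqrt(34)/3 - 5/3 ≈ -3.6103, -5/3 + sqrt(34)/3 ≈ 0.2770

f''(x) = 6*x + 10
Second-derivative test at each critical point:
  f''(-3.6103) = -11.6619 < 0 → local maximum
  f''(0.2770) = 11.6619 > 0 → local minimum

Critical points: x = -sqrt(34)/3 - 5/3 ≈ -3.6103 (local maximum); x = -5/3 + sqrt(34)/3 ≈ 0.2770 (local minimum)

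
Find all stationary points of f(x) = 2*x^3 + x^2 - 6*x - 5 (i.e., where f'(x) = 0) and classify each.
f'(x) = 6*x^2 + 2*x - 6

Solve f'(x) = 0:
  Factor: 6*x^2 + 2*x - 6 = 2*(3*x^2 + x - 3); 3*x^2 + x - 3 = 0 has no rational roots; quadratic formula: x = (-1 ± √37)/6.
  ⇒ x = -sqrt(37)/6 - 1/6 ≈ -1.1805, -1/6 + sqrt(37)/6 ≈ 0.8471

f''(x) = 12*x + 2
Second-derivative test at each critical point:
  f''(-1.1805) = -12.1655 < 0 → local maximum
  f''(0.8471) = 12.1655 > 0 → local minimum

Critical points: x = -sqrt(37)/6 - 1/6 ≈ -1.1805 (local maximum); x = -1/6 + sqrt(37)/6 ≈ 0.8471 (local minimum)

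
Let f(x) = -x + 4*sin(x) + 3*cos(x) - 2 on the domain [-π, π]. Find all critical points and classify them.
f'(x) = -3*sin(x) + 4*cos(x) - 1

Solve f'(x) = 0 on [-π, π]:
  f'(x) = 0 ⇔ -3*sin(x) + 4*cos(x) = 1. Write the left side as R·cos(x + φ) with R = √(4² + 3²) = 5, cos φ = 4/5, sin φ = 3/5; then cos(x + φ) = 1/5. Solve for x and keep the solutions lying in [-π, π].
  ⇒ x = -pi + atan((-8*sqrt(6) - 3)/(4 - 6*sqrt(6))) ≈ -2.0129, atan((-3 + 8*sqrt(6))/(4 + 6*sqrt(6))) ≈ 0.7259

f''(x) = -4*sin(x) - 3*cos(x)
Second-derivative test at each critical point:
  f''(-2.0129) = 4.8990 > 0 → local minimum
  f''(0.7259) = -4.8990 < 0 → local maximum

Critical points: x = -pi + atan((-8*sqrt(6) - 3)/(4 - 6*sqrt(6))) ≈ -2.0129 (local minimum); x = atan((-3 + 8*sqrt(6))/(4 + 6*sqrt(6))) ≈ 0.7259 (local maximum)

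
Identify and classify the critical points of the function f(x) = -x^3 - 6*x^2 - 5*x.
f'(x) = -3*x^2 - 12*x - 5

Solve f'(x) = 0:
  3*x^2 + 12*x + 5 = 0 has no rational roots; quadratic formula: x = (-12 ± √84)/6.
  ⇒ x = -2 - sqrt(21)/3 ≈ -3.5275, -2 + sqrt(21)/3 ≈ -0.4725

f''(x) = -6*x - 12
Second-derivative test at each critical point:
  f''(-3.5275) = 9.1652 > 0 → local minimum
  f''(-0.4725) = -9.1652 < 0 → local maximum

Critical points: x = -2 - sqrt(21)/3 ≈ -3.5275 (local minimum); x = -2 + sqrt(21)/3 ≈ -0.4725 (local maximum)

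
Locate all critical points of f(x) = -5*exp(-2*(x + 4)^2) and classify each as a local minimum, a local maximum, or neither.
f'(x) = 20*(x + 4)*exp(-2*(x + 4)^2)

Solve f'(x) = 0:
  f'(x) = (20*x + 80)·exp(-2*(x + 4)^2) and exp(-2*(x + 4)^2) > 0 for every x, so f'(x) = 0 ⇔ 20*x + 80 = 0.
  Factor: 20*x + 80 = 20*(x + 4) = 0.
  ⇒ x = -4

f''(x) = 20*(1 - 4*(x + 4)^2)*exp(-2*(x + 4)^2)
Second-derivative test at each critical point:
  f''(-4) = 20 > 0 → local minimum

Critical points: x = -4 (local minimum)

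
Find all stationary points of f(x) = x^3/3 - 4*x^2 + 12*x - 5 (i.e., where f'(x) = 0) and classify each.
f'(x) = x^2 - 8*x + 12

Solve f'(x) = 0:
  Factor: x^2 - 8*x + 12 = (x - 6)*(x - 2) = 0.
  ⇒ x = 2, 6

f''(x) = 2*x - 8
Second-derivative test at each critical point:
  f''(2) = -4 < 0 → local maximum
  f''(6) = 4 > 0 → local minimum

Critical points: x = 2 (local maximum); x = 6 (local minimum)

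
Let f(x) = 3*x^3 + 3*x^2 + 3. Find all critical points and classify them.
f'(x) = 3*x*(3*x + 2)

Solve f'(x) = 0:
  Factor: 9*x^2 + 6*x = 3*x*(3*x + 2) = 0.
  ⇒ x = -2/3, 0

f''(x) = 18*x + 6
Second-derivative test at each critical point:
  f''(-2/3) = -6 < 0 → local maximum
  f''(0) = 6 > 0 → local minimum

Critical points: x = -2/3 (local maximum); x = 0 (local minimum)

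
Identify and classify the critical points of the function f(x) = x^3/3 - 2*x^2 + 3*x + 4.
f'(x) = x^2 - 4*x + 3

Solve f'(x) = 0:
  Factor: x^2 - 4*x + 3 = (x - 3)*(x - 1) = 0.
  ⇒ x = 1, 3

f''(x) = 2*x - 4
Second-derivative test at each critical point:
  f''(1) = -2 < 0 → local maximum
  f''(3) = 2 > 0 → local minimum

Critical points: x = 1 (local maximum); x = 3 (local minimum)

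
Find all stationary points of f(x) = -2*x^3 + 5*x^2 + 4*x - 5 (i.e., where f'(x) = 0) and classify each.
f'(x) = -6*x^2 + 10*x + 4

Solve f'(x) = 0:
  Factor: -6*x^2 + 10*x + 4 = -2*(x - 2)*(3*x + 1) = 0.
  ⇒ x = -1/3, 2

f''(x) = 10 - 12*x
Second-derivative test at each critical point:
  f''(-1/3) = 14 > 0 → local minimum
  f''(2) = -14 < 0 → local maximum

Critical points: x = -1/3 (local minimum); x = 2 (local maximum)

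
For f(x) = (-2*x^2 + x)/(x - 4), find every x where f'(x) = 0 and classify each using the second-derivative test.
f'(x) = 2*(-x^2 + 8*x - 2)/(x^2 - 8*x + 16)

Solve f'(x) = 0:
  f'(x) = -2*(x^2 - 8*x + 2)/(x - 4)^2; the denominator is positive wherever f is defined, so f'(x) = 0 ⇔ -2*x^2 + 16*x - 4 = 0.
  Factor: -2*x^2 + 16*x - 4 = -2*(x^2 - 8*x + 2); x^2 - 8*x + 2 = 0 has no rational roots; quadratic formula: x = (8 ± √56)/2.
  ⇒ x = 4 - sqrt(14) ≈ 0.2583, sqrt(14) + 4 ≈ 7.7417

f''(x) = -56/(x^3 - 12*x^2 + 48*x - 64)
Second-derivative test at each critical point:
  f''(0.2583) = 1.0690 > 0 → local minimum
  f''(7.7417) = -1.0690 < 0 → local maximum

Critical points: x = 4 - sqrt(14) ≈ 0.2583 (local minimum); x = sqrt(14) + 4 ≈ 7.7417 (local maximum)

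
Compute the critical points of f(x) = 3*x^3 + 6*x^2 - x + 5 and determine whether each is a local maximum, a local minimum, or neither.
f'(x) = 9*x^2 + 12*x - 1

Solve f'(x) = 0:
  9*x^2 + 12*x - 1 = 0 has no rational roots; quadratic formula: x = (-12 ± √180)/18.
  ⇒ x = -sqrt(5)/3 - 2/3 ≈ -1.4120, -2/3 + sqrt(5)/3 ≈ 0.0787

f''(x) = 18*x + 12
Second-derivative test at each critical point:
  f''(-1.4120) = -13.4164 < 0 → local maximum
  f''(0.0787) = 13.4164 > 0 → local minimum

Critical points: x = -sqrt(5)/3 - 2/3 ≈ -1.4120 (local maximum); x = -2/3 + sqrt(5)/3 ≈ 0.0787 (local minimum)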